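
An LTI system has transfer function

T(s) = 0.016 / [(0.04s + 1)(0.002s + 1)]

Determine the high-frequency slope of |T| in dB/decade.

-40 dB/decade

Each pole contributes −20 dB/decade at high frequency; each zero contributes +20 dB/decade.
Net: 0 zero(s) − 2 pole(s) → -40 dB/decade.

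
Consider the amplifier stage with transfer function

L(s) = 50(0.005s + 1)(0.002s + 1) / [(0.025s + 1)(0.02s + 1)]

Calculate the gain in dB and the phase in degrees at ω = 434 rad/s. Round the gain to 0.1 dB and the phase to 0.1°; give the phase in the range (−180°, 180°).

At ω = 434 rad/s:
zero (1 + j434·0.005) = 1 + j2.17 → |·| ≈ 2.3893, ∠ ≈ 65.26°
zero (1 + j434·0.002) = 1 + j0.868 → |·| ≈ 1.3242, ∠ ≈ 40.96°
pole (1 + j434·0.025) = 1 + j10.85 → |·| ≈ 10.896, ∠ ≈ 84.73°
pole (1 + j434·0.02) = 1 + j8.68 → |·| ≈ 8.7374, ∠ ≈ 83.43°
|L| = 50 · 2.3893 · 1.3242 / (10.896 · 8.7374) ≈ 1.6617
Gain = 20 log₁₀(1.6617) ≈ 4.41 dB
∠L = (65.26° + 40.96°) − (84.73° + 83.43°) = -61.94°

4.4 dB, -61.9°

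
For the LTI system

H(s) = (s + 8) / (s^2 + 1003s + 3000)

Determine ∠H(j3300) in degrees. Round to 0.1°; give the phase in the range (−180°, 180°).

-73.2°

Substitute s = j3300:
Numerator: (j3300) + 8 = 8 + j3300
Denominator: (j3300)^2 + 1003(j3300) + 3000 = -10887000 + j3309900
|N| = √(8² + 3300²) ≈ 3300, ∠N ≈ 89.86°
|D| = √(10887000² + 3309900²) ≈ 1.1379e+07, ∠D ≈ 163.09°
∠H = 89.86° − 163.09° = -73.23°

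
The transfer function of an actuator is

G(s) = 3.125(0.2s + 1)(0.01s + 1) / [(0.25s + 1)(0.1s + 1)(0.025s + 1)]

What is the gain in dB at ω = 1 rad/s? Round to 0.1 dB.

9.8 dB

At ω = 1 rad/s:
zero (1 + j1·0.2) = 1 + j0.2 → |·| ≈ 1.0198, ∠ ≈ 11.31°
zero (1 + j1·0.01) = 1 + j0.01 → |·| ≈ 1, ∠ ≈ 0.57°
pole (1 + j1·0.25) = 1 + j0.25 → |·| ≈ 1.0308, ∠ ≈ 14.04°
pole (1 + j1·0.1) = 1 + j0.1 → |·| ≈ 1.005, ∠ ≈ 5.71°
pole (1 + j1·0.025) = 1 + j0.025 → |·| ≈ 1.0003, ∠ ≈ 1.43°
|G| = 3.125 · 1.0198 · 1 / (1.0308 · 1.005 · 1.0003) ≈ 3.0753
Gain = 20 log₁₀(3.0753) ≈ 9.76 dB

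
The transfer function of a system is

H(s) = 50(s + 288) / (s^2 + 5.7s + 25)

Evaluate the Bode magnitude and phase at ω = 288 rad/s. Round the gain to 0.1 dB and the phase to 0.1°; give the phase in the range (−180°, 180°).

-12.2 dB, -133.9°

At s = jω = j288:
zero (s+288): 288 + j288 → |·| = √(288²+288²) = √165888 ≈ 407.29, ∠ = arctan(288/288) ≈ 45.00°
quadratic: (j288)² + 5.7·j288 + 25 = -82919 + j1641.6 → |·| ≈ 82935, ∠ ≈ 178.87°
|H| = 50 · 407.29 / 82935 ≈ 0.24555
Gain = 20 log₁₀(0.24555) ≈ -12.20 dB
∠H = 45.00° − 178.87° = -133.87°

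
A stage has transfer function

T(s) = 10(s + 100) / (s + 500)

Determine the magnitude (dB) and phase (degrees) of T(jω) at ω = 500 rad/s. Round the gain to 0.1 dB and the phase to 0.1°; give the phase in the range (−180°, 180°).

At s = jω = j500:
zero (s+100): 100 + j500 → |·| = √(100²+500²) = √260000 ≈ 509.9, ∠ = arctan(500/100) ≈ 78.69°
pole (s+500): 500 + j500 → |·| = √(500²+500²) = √500000 ≈ 707.11, ∠ = arctan(500/500) ≈ 45.00°
|T| = 10 · 509.9 / 707.11 ≈ 7.211
Gain = 20 log₁₀(7.211) ≈ 17.16 dB
∠T = 78.69° − 45.00° = 33.69°

17.2 dB, 33.7°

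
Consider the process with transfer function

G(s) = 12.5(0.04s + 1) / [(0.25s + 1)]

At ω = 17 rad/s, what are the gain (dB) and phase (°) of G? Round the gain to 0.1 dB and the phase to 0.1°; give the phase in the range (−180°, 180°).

At ω = 17 rad/s:
zero (1 + j17·0.04) = 1 + j0.68 → |·| ≈ 1.2093, ∠ ≈ 34.22°
pole (1 + j17·0.25) = 1 + j4.25 → |·| ≈ 4.3661, ∠ ≈ 76.76°
|G| = 12.5 · 1.2093 / (4.3661) ≈ 3.4622
Gain = 20 log₁₀(3.4622) ≈ 10.79 dB
∠G = (34.22°) − (76.76°) = -42.54°

10.8 dB, -42.5°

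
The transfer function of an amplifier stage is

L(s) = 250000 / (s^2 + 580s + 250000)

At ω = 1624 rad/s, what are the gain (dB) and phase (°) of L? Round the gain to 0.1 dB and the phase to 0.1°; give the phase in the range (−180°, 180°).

At s = jω = j1624:
quadratic: (j1624)² + 580·j1624 + 250000 = -2387376 + j941920 → |·| ≈ 2.5665e+06, ∠ ≈ 158.47°
|L| = 250000 / 2.5665e+06 ≈ 0.097409
Gain = 20 log₁₀(0.097409) ≈ -20.23 dB
∠L = 0.00° − 158.47° = -158.47°

-20.2 dB, -158.5°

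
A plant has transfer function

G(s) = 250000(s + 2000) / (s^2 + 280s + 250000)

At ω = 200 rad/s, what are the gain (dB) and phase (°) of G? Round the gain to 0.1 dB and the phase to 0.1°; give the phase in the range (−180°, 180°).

67.3 dB, -9.2°

At s = jω = j200:
zero (s+2000): 2000 + j200 → |·| = √(2000²+200²) = √4040000 ≈ 2010, ∠ = arctan(200/2000) ≈ 5.71°
quadratic: (j200)² + 280·j200 + 250000 = 210000 + j56000 → |·| ≈ 2.1734e+05, ∠ ≈ 14.93°
|G| = 250000 · 2010 / 2.1734e+05 ≈ 2312
Gain = 20 log₁₀(2312) ≈ 67.28 dB
∠G = 5.71° − 14.93° = -9.22°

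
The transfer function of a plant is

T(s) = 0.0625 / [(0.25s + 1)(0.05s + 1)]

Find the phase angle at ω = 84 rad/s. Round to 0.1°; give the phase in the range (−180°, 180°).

-163.9°

At ω = 84 rad/s:
pole (1 + j84·0.25) = 1 + j21 → |·| ≈ 21.024, ∠ ≈ 87.27°
pole (1 + j84·0.05) = 1 + j4.2 → |·| ≈ 4.3174, ∠ ≈ 76.61°
∠T = (0°) − (87.27° + 76.61°) = -163.88°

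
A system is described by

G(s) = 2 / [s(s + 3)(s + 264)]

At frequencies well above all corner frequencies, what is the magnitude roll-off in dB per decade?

-60 dB/decade

Each pole contributes −20 dB/decade at high frequency; each zero contributes +20 dB/decade.
Net: 0 zero(s) − 3 pole(s) → -60 dB/decade.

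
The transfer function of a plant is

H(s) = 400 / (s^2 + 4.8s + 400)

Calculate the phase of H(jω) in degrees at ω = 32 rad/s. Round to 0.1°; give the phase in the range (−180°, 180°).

-166.2°

At s = jω = j32:
quadratic: (j32)² + 4.8·j32 + 400 = -624 + j153.6 → |·| ≈ 642.63, ∠ ≈ 166.17°
∠H = 0.00° − 166.17° = -166.17°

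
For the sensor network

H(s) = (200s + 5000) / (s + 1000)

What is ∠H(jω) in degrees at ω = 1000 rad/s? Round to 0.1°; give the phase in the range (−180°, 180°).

43.6°

Substitute s = j1000:
Numerator: 200(j1000) + 5000 = 5000 + j200000
Denominator: (j1000) + 1000 = 1000 + j1000
|N| = √(5000² + 200000²) ≈ 2.0006e+05, ∠N ≈ 88.57°
|D| = √(1000² + 1000²) ≈ 1414.2, ∠D ≈ 45.00°
∠H = 88.57° − 45.00° = 43.57°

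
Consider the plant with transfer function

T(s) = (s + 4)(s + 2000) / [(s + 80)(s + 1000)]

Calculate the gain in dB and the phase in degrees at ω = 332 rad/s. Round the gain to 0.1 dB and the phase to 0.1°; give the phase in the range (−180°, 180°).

At s = jω = j332:
zero (s+4): 4 + j332 → |·| = √(4²+332²) = √110240 ≈ 332.02, ∠ = arctan(332/4) ≈ 89.31°
zero (s+2000): 2000 + j332 → |·| = √(2000²+332²) = √4110224 ≈ 2027.4, ∠ = arctan(332/2000) ≈ 9.43°
pole (s+80): 80 + j332 → |·| = √(80²+332²) = √116624 ≈ 341.5, ∠ = arctan(332/80) ≈ 76.45°
pole (s+1000): 1000 + j332 → |·| = √(1000²+332²) = √1110224 ≈ 1053.7, ∠ = arctan(332/1000) ≈ 18.37°
|T| = 1 · 6.7314e+05 / 3.5984e+05 ≈ 1.8707
Gain = 20 log₁₀(1.8707) ≈ 5.44 dB
∠T = 98.74° − 94.82° = 3.92°

5.4 dB, 3.9°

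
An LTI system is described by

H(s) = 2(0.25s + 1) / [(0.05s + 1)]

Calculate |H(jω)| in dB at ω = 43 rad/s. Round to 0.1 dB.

At ω = 43 rad/s:
zero (1 + j43·0.25) = 1 + j10.75 → |·| ≈ 10.796, ∠ ≈ 84.69°
pole (1 + j43·0.05) = 1 + j2.15 → |·| ≈ 2.3712, ∠ ≈ 65.06°
|H| = 2 · 10.796 / (2.3712) ≈ 9.1059
Gain = 20 log₁₀(9.1059) ≈ 19.19 dB

19.2 dB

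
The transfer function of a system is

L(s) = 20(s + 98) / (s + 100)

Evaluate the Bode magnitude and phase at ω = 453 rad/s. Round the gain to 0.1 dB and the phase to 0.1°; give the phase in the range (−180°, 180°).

At s = jω = j453:
zero (s+98): 98 + j453 → |·| = √(98²+453²) = √214813 ≈ 463.48, ∠ = arctan(453/98) ≈ 77.79°
pole (s+100): 100 + j453 → |·| = √(100²+453²) = √215209 ≈ 463.91, ∠ = arctan(453/100) ≈ 77.55°
|L| = 20 · 463.48 / 463.91 ≈ 19.981
Gain = 20 log₁₀(19.981) ≈ 26.01 dB
∠L = 77.79° − 77.55° = 0.24°

26.0 dB, 0.2°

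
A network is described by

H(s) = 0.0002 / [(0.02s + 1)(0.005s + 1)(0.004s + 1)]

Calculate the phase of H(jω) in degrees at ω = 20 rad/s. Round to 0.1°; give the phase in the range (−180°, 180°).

-32.1°

At ω = 20 rad/s:
pole (1 + j20·0.02) = 1 + j0.4 → |·| ≈ 1.077, ∠ ≈ 21.80°
pole (1 + j20·0.005) = 1 + j0.1 → |·| ≈ 1.005, ∠ ≈ 5.71°
pole (1 + j20·0.004) = 1 + j0.08 → |·| ≈ 1.0032, ∠ ≈ 4.57°
∠H = (0°) − (21.80° + 5.71° + 4.57°) = -32.08°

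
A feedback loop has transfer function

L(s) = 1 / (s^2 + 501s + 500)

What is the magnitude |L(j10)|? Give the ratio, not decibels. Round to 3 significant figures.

0.000199

Substitute s = j10:
Numerator: 1 = 1 + j0
Denominator: (j10)^2 + 501(j10) + 500 = 400 + j5010
|N| = √(1² + 0²) ≈ 1, ∠N ≈ 0.00°
|D| = √(400² + 5010²) ≈ 5025.9, ∠D ≈ 85.44°
|L| = 1 / 5025.9 ≈ 0.00019897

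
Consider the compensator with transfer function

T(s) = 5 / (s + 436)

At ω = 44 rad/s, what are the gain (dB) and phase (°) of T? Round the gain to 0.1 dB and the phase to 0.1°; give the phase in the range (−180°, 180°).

-38.9 dB, -5.8°

Substitute s = j44:
Numerator: 5 = 5 + j0
Denominator: (j44) + 436 = 436 + j44
|N| = √(5² + 0²) ≈ 5, ∠N ≈ 0.00°
|D| = √(436² + 44²) ≈ 438.21, ∠D ≈ 5.76°
|T| = 5 / 438.21 ≈ 0.01141
Gain = 20 log₁₀(0.01141) ≈ -38.85 dB
∠T = 0.00° − 5.76° = -5.76°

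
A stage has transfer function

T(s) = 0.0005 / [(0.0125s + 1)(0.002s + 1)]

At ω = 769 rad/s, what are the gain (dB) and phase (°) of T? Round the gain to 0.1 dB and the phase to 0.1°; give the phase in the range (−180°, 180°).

-91.0 dB, -141.0°

At ω = 769 rad/s:
pole (1 + j769·0.0125) = 1 + j9.6125 → |·| ≈ 9.6644, ∠ ≈ 84.06°
pole (1 + j769·0.002) = 1 + j1.538 → |·| ≈ 1.8345, ∠ ≈ 56.97°
|T| = 0.0005 · 1 / (9.6644 · 1.8345) ≈ 2.8202e-05
Gain = 20 log₁₀(2.8202e-05) ≈ -90.99 dB
∠T = (0°) − (84.06° + 56.97°) = -141.03°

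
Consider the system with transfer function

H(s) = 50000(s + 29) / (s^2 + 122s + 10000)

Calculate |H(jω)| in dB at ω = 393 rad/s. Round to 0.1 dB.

At s = jω = j393:
zero (s+29): 29 + j393 → |·| = √(29²+393²) = √155290 ≈ 394.07, ∠ = arctan(393/29) ≈ 85.78°
quadratic: (j393)² + 122·j393 + 10000 = -144449 + j47946 → |·| ≈ 1.522e+05, ∠ ≈ 161.64°
|H| = 50000 · 394.07 / 1.522e+05 ≈ 129.46
Gain = 20 log₁₀(129.46) ≈ 42.24 dB

42.2 dB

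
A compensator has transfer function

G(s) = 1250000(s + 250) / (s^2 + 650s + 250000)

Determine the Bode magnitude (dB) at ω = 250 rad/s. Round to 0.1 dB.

65.0 dB

At s = jω = j250:
zero (s+250): 250 + j250 → |·| = √(250²+250²) = √125000 ≈ 353.55, ∠ = arctan(250/250) ≈ 45.00°
quadratic: (j250)² + 650·j250 + 250000 = 187500 + j162500 → |·| ≈ 2.4812e+05, ∠ ≈ 40.91°
|G| = 1250000 · 353.55 / 2.4812e+05 ≈ 1781.1
Gain = 20 log₁₀(1781.1) ≈ 65.01 dB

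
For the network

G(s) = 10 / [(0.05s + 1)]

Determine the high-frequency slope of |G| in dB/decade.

Each pole contributes −20 dB/decade at high frequency; each zero contributes +20 dB/decade.
Net: 0 zero(s) − 1 pole(s) → -20 dB/decade.

-20 dB/decade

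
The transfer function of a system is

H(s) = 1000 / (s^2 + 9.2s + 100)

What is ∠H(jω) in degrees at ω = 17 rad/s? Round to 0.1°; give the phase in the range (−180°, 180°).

At s = jω = j17:
quadratic: (j17)² + 9.2·j17 + 100 = -189 + j156.4 → |·| ≈ 245.32, ∠ ≈ 140.39°
∠H = 0.00° − 140.39° = -140.39°

-140.4°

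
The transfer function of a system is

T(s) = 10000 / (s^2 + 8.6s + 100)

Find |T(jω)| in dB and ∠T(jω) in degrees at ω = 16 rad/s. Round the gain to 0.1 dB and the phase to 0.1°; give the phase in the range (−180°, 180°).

At s = jω = j16:
quadratic: (j16)² + 8.6·j16 + 100 = -156 + j137.6 → |·| ≈ 208.01, ∠ ≈ 138.59°
|T| = 10000 / 208.01 ≈ 48.075
Gain = 20 log₁₀(48.075) ≈ 33.64 dB
∠T = 0.00° − 138.59° = -138.59°

33.6 dB, -138.6°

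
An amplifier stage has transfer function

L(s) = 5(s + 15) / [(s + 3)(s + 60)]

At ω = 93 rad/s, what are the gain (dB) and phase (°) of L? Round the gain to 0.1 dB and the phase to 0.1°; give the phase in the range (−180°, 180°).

-26.8 dB, -64.5°

At s = jω = j93:
zero (s+15): 15 + j93 → |·| = √(15²+93²) = √8874 ≈ 94.202, ∠ = arctan(93/15) ≈ 80.84°
pole (s+3): 3 + j93 → |·| = √(3²+93²) = √8658 ≈ 93.048, ∠ = arctan(93/3) ≈ 88.15°
pole (s+60): 60 + j93 → |·| = √(60²+93²) = √12249 ≈ 110.68, ∠ = arctan(93/60) ≈ 57.17°
|L| = 5 · 94.202 / 10299 ≈ 0.045734
Gain = 20 log₁₀(0.045734) ≈ -26.80 dB
∠L = 80.84° − 145.32° = -64.48°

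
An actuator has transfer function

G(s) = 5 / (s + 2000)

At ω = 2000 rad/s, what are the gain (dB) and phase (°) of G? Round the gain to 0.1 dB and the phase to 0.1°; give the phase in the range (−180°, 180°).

-55.1 dB, -45.0°

At s = jω = j2000:
pole (s+2000): 2000 + j2000 → |·| = √(2000²+2000²) = √8000000 ≈ 2828.4, ∠ = arctan(2000/2000) ≈ 45.00°
|G| = 5 / 2828.4 ≈ 0.0017678
Gain = 20 log₁₀(0.0017678) ≈ -55.05 dB
∠G = 0.00° − 45.00° = -45.00°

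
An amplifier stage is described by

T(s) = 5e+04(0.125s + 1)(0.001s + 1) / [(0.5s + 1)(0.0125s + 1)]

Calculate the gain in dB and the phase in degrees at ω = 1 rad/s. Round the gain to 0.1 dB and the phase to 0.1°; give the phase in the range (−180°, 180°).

At ω = 1 rad/s:
zero (1 + j1·0.125) = 1 + j0.125 → |·| ≈ 1.0078, ∠ ≈ 7.13°
zero (1 + j1·0.001) = 1 + j0.001 → |·| ≈ 1, ∠ ≈ 0.06°
pole (1 + j1·0.5) = 1 + j0.5 → |·| ≈ 1.118, ∠ ≈ 26.57°
pole (1 + j1·0.0125) = 1 + j0.0125 → |·| ≈ 1.0001, ∠ ≈ 0.72°
|T| = 5e+04 · 1.0078 · 1 / (1.118 · 1.0001) ≈ 45067
Gain = 20 log₁₀(45067) ≈ 93.08 dB
∠T = (7.13° + 0.06°) − (26.57° + 0.72°) = -20.10°

93.1 dB, -20.1°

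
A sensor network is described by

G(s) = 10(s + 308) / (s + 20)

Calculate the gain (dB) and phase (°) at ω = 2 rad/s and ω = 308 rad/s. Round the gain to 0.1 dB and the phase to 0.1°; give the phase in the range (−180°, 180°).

ω = 2: 43.7 dB, -5.3°; ω = 308: 23.0 dB, -41.3°

At s = jω = j2:
zero (s+308): 308 + j2 → |·| = √(308²+2²) = √94868 ≈ 308.01, ∠ = arctan(2/308) ≈ 0.37°
pole (s+20): 20 + j2 → |·| = √(20²+2²) = √404 ≈ 20.1, ∠ = arctan(2/20) ≈ 5.71°
|G| = 10 · 308.01 / 20.1 ≈ 153.24
Gain = 20 log₁₀(153.24) ≈ 43.71 dB
∠G = 0.37° − 5.71° = -5.34°

At s = jω = j308:
zero (s+308): 308 + j308 → |·| = √(308²+308²) = √189728 ≈ 435.58, ∠ = arctan(308/308) ≈ 45.00°
pole (s+20): 20 + j308 → |·| = √(20²+308²) = √95264 ≈ 308.65, ∠ = arctan(308/20) ≈ 86.28°
|G| = 10 · 435.58 / 308.65 ≈ 14.112
Gain = 20 log₁₀(14.112) ≈ 22.99 dB
∠G = 45.00° − 86.28° = -41.28°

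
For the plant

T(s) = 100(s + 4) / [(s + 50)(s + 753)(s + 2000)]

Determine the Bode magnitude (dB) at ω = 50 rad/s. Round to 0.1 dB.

-86.6 dB

At s = jω = j50:
zero (s+4): 4 + j50 → |·| = √(4²+50²) = √2516 ≈ 50.16, ∠ = arctan(50/4) ≈ 85.43°
pole (s+50): 50 + j50 → |·| = √(50²+50²) = √5000 ≈ 70.711, ∠ = arctan(50/50) ≈ 45.00°
pole (s+753): 753 + j50 → |·| = √(753²+50²) = √569509 ≈ 754.66, ∠ = arctan(50/753) ≈ 3.80°
pole (s+2000): 2000 + j50 → |·| = √(2000²+50²) = √4002500 ≈ 2000.6, ∠ = arctan(50/2000) ≈ 1.43°
|T| = 100 · 50.16 / 1.0676e+08 ≈ 4.6984e-05
Gain = 20 log₁₀(4.6984e-05) ≈ -86.56 dB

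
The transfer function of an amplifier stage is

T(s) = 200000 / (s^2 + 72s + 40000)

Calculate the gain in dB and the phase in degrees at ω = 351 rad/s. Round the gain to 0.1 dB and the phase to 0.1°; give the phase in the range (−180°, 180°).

At s = jω = j351:
quadratic: (j351)² + 72·j351 + 40000 = -83201 + j25272 → |·| ≈ 86954, ∠ ≈ 163.10°
|T| = 200000 / 86954 ≈ 2.3001
Gain = 20 log₁₀(2.3001) ≈ 7.23 dB
∠T = 0.00° − 163.10° = -163.10°

7.2 dB, -163.1°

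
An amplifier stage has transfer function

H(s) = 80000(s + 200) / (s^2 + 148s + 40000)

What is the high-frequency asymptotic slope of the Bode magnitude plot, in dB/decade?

Each pole contributes −20 dB/decade at high frequency; each zero contributes +20 dB/decade.
Net: 1 zero(s) − 2 pole(s) → -20 dB/decade.

-20 dB/decade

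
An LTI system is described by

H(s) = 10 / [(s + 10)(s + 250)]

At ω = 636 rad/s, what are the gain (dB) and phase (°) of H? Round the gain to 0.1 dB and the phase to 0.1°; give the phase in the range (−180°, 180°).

-92.8 dB, -157.6°

At s = jω = j636:
pole (s+10): 10 + j636 → |·| = √(10²+636²) = √404596 ≈ 636.08, ∠ = arctan(636/10) ≈ 89.10°
pole (s+250): 250 + j636 → |·| = √(250²+636²) = √466996 ≈ 683.37, ∠ = arctan(636/250) ≈ 68.54°
|H| = 10 / 4.3468e+05 ≈ 2.3005e-05
Gain = 20 log₁₀(2.3005e-05) ≈ -92.76 dB
∠H = 0.00° − 157.64° = -157.64°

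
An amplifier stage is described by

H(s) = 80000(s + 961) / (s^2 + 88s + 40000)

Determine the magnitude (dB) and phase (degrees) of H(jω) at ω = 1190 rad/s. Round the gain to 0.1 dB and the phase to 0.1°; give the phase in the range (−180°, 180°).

At s = jω = j1190:
zero (s+961): 961 + j1190 → |·| = √(961²+1190²) = √2339621 ≈ 1529.6, ∠ = arctan(1190/961) ≈ 51.08°
quadratic: (j1190)² + 88·j1190 + 40000 = -1376100 + j104720 → |·| ≈ 1.3801e+06, ∠ ≈ 175.65°
|H| = 80000 · 1529.6 / 1.3801e+06 ≈ 88.666
Gain = 20 log₁₀(88.666) ≈ 38.96 dB
∠H = 51.08° − 175.65° = -124.57°

39.0 dB, -124.6°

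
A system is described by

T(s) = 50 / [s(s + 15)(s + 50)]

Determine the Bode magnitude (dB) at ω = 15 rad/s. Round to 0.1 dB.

-50.4 dB

At s = jω = j15:
pole (s+15): 15 + j15 → |·| = √(15²+15²) = √450 ≈ 21.213, ∠ = arctan(15/15) ≈ 45.00°
pole (s+50): 50 + j15 → |·| = √(50²+15²) = √2725 ≈ 52.202, ∠ = arctan(15/50) ≈ 16.70°
pole at origin: |s| = 15, ∠ = 90.00° (in denominator)
|T| = 50 / 16610 ≈ 0.0030102
Gain = 20 log₁₀(0.0030102) ≈ -50.43 dB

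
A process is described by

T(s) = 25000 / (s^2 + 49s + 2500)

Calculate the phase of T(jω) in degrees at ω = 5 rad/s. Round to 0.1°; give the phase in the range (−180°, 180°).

-5.7°

At s = jω = j5:
quadratic: (j5)² + 49·j5 + 2500 = 2475 + j245 → |·| ≈ 2487.1, ∠ ≈ 5.65°
∠T = 0.00° − 5.65° = -5.65°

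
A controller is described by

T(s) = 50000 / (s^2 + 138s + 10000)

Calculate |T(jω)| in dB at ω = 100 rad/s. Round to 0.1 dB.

At s = jω = j100:
quadratic: (j100)² + 138·j100 + 10000 = 0 + j13800 → |·| ≈ 13800, ∠ ≈ 90.00°
|T| = 50000 / 13800 ≈ 3.6232
Gain = 20 log₁₀(3.6232) ≈ 11.18 dB

11.2 dB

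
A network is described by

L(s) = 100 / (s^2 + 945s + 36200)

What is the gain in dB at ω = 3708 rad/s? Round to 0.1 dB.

Substitute s = j3708:
Numerator: 100 = 100 + j0
Denominator: (j3708)^2 + 945(j3708) + 36200 = -13713064 + j3504060
|N| = √(100² + 0²) ≈ 100, ∠N ≈ 0.00°
|D| = √(13713064² + 3504060²) ≈ 1.4154e+07, ∠D ≈ 165.67°
|L| = 100 / 1.4154e+07 ≈ 7.0651e-06
Gain = 20 log₁₀(7.0651e-06) ≈ -103.02 dB

-103.0 dB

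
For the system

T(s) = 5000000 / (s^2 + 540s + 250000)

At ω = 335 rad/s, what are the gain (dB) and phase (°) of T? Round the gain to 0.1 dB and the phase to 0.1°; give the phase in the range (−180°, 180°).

At s = jω = j335:
quadratic: (j335)² + 540·j335 + 250000 = 137775 + j180900 → |·| ≈ 2.2739e+05, ∠ ≈ 52.71°
|T| = 5000000 / 2.2739e+05 ≈ 21.989
Gain = 20 log₁₀(21.989) ≈ 26.84 dB
∠T = 0.00° − 52.71° = -52.71°

26.8 dB, -52.7°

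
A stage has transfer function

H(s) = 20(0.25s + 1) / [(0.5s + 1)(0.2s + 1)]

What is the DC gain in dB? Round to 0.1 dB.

H(0) = 20 · 1 / 1 = 20
20 log₁₀(20) ≈ 26.02 dB

26.0 dB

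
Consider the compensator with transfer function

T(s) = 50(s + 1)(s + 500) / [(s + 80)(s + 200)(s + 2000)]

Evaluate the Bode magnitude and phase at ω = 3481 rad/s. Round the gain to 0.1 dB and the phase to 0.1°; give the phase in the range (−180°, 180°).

At s = jω = j3481:
zero (s+1): 1 + j3481 → |·| = √(1²+3481²) = √12117362 ≈ 3481, ∠ = arctan(3481/1) ≈ 89.98°
zero (s+500): 500 + j3481 → |·| = √(500²+3481²) = √12367361 ≈ 3516.7, ∠ = arctan(3481/500) ≈ 81.83°
pole (s+80): 80 + j3481 → |·| = √(80²+3481²) = √12123761 ≈ 3481.9, ∠ = arctan(3481/80) ≈ 88.68°
pole (s+200): 200 + j3481 → |·| = √(200²+3481²) = √12157361 ≈ 3486.7, ∠ = arctan(3481/200) ≈ 86.71°
pole (s+2000): 2000 + j3481 → |·| = √(2000²+3481²) = √16117361 ≈ 4014.6, ∠ = arctan(3481/2000) ≈ 60.12°
|T| = 50 · 1.2242e+07 / 4.8739e+10 ≈ 0.012559
Gain = 20 log₁₀(0.012559) ≈ -38.02 dB
∠T = 171.81° − 235.51° = -63.70°

-38.0 dB, -63.7°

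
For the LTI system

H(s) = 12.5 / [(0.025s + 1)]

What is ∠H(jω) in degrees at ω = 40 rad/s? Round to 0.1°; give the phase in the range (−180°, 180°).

-45.0°

At ω = 40 rad/s:
pole (1 + j40·0.025) = 1 + j1 → |·| ≈ 1.4142, ∠ ≈ 45.00°
∠H = (0°) − (45.00°) = -45.00°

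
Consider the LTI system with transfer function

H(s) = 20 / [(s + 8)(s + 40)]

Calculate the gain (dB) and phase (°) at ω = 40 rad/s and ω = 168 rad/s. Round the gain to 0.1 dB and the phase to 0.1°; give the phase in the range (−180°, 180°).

ω = 40: -41.2 dB, -123.7°; ω = 168: -63.2 dB, -163.9°

At s = jω = j40:
pole (s+8): 8 + j40 → |·| = √(8²+40²) = √1664 ≈ 40.792, ∠ = arctan(40/8) ≈ 78.69°
pole (s+40): 40 + j40 → |·| = √(40²+40²) = √3200 ≈ 56.569, ∠ = arctan(40/40) ≈ 45.00°
|H| = 20 / 2307.6 ≈ 0.008667
Gain = 20 log₁₀(0.008667) ≈ -41.24 dB
∠H = 0.00° − 123.69° = -123.69°

At s = jω = j168:
pole (s+8): 8 + j168 → |·| = √(8²+168²) = √28288 ≈ 168.19, ∠ = arctan(168/8) ≈ 87.27°
pole (s+40): 40 + j168 → |·| = √(40²+168²) = √29824 ≈ 172.7, ∠ = arctan(168/40) ≈ 76.61°
|H| = 20 / 29046 ≈ 0.00068856
Gain = 20 log₁₀(0.00068856) ≈ -63.24 dB
∠H = 0.00° − 163.88° = -163.88°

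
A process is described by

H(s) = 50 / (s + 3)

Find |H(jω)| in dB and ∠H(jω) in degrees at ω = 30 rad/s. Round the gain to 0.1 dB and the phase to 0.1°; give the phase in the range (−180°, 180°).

4.4 dB, -84.3°

Substitute s = j30:
Numerator: 50 = 50 + j0
Denominator: (j30) + 3 = 3 + j30
|N| = √(50² + 0²) ≈ 50, ∠N ≈ 0.00°
|D| = √(3² + 30²) ≈ 30.15, ∠D ≈ 84.29°
|H| = 50 / 30.15 ≈ 1.6584
Gain = 20 log₁₀(1.6584) ≈ 4.39 dB
∠H = 0.00° − 84.29° = -84.29°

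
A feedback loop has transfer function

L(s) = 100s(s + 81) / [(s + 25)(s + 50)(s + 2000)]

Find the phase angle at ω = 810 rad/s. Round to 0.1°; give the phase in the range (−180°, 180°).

At s = jω = j810:
zero (s+81): 81 + j810 → |·| = √(81²+810²) = √662661 ≈ 814.04, ∠ = arctan(810/81) ≈ 84.29°
zero at origin: s = j810 → |·| = 810, ∠ = 90.00°
pole (s+25): 25 + j810 → |·| = √(25²+810²) = √656725 ≈ 810.39, ∠ = arctan(810/25) ≈ 88.23°
pole (s+50): 50 + j810 → |·| = √(50²+810²) = √658600 ≈ 811.54, ∠ = arctan(810/50) ≈ 86.47°
pole (s+2000): 2000 + j810 → |·| = √(2000²+810²) = √4656100 ≈ 2157.8, ∠ = arctan(810/2000) ≈ 22.05°
∠L = 174.29° − 196.75° = -22.46°

-22.5°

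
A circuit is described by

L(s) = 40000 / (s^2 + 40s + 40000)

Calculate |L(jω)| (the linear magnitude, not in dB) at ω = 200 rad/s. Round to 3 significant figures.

At s = jω = j200:
quadratic: (j200)² + 40·j200 + 40000 = 0 + j8000 → |·| ≈ 8000, ∠ ≈ 90.00°
|L| = 40000 / 8000 ≈ 5

5.00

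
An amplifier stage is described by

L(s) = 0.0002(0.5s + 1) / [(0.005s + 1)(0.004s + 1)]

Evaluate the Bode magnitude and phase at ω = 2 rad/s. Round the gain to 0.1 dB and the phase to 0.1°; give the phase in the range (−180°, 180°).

-71.0 dB, 44.0°

At ω = 2 rad/s:
zero (1 + j2·0.5) = 1 + j1 → |·| ≈ 1.4142, ∠ ≈ 45.00°
pole (1 + j2·0.005) = 1 + j0.01 → |·| ≈ 1, ∠ ≈ 0.57°
pole (1 + j2·0.004) = 1 + j0.008 → |·| ≈ 1, ∠ ≈ 0.46°
|L| = 0.0002 · 1.4142 / (1 · 1) ≈ 0.00028284
Gain = 20 log₁₀(0.00028284) ≈ -70.97 dB
∠L = (45.00°) − (0.57° + 0.46°) = 43.97°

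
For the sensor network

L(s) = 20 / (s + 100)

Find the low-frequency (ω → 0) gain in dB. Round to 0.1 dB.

L(0) = 20 / (100) = 0.2
20 log₁₀(0.2) ≈ -13.98 dB

-14.0 dB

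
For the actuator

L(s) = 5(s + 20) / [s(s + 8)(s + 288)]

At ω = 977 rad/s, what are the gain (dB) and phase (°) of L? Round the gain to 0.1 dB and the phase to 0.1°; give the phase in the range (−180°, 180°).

-106.0 dB, -164.3°

At s = jω = j977:
zero (s+20): 20 + j977 → |·| = √(20²+977²) = √954929 ≈ 977.2, ∠ = arctan(977/20) ≈ 88.83°
pole (s+8): 8 + j977 → |·| = √(8²+977²) = √954593 ≈ 977.03, ∠ = arctan(977/8) ≈ 89.53°
pole (s+288): 288 + j977 → |·| = √(288²+977²) = √1037473 ≈ 1018.6, ∠ = arctan(977/288) ≈ 73.58°
pole at origin: |s| = 977, ∠ = 90.00° (in denominator)
|L| = 5 · 977.2 / 9.7231e+08 ≈ 5.0251e-06
Gain = 20 log₁₀(5.0251e-06) ≈ -105.98 dB
∠L = 88.83° − 253.11° = -164.28°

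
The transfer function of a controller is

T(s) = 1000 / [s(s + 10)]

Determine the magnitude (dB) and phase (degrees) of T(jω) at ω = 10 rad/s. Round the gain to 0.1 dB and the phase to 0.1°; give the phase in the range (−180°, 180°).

At s = jω = j10:
pole (s+10): 10 + j10 → |·| = √(10²+10²) = √200 ≈ 14.142, ∠ = arctan(10/10) ≈ 45.00°
pole at origin: |s| = 10, ∠ = 90.00° (in denominator)
|T| = 1000 / 141.42 ≈ 7.0711
Gain = 20 log₁₀(7.0711) ≈ 16.99 dB
∠T = 0.00° − 135.00° = -135.00°

17.0 dB, -135.0°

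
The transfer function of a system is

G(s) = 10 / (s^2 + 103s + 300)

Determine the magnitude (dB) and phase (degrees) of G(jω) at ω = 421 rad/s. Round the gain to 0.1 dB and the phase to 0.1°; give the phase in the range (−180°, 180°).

-85.2 dB, -166.2°

Substitute s = j421:
Numerator: 10 = 10 + j0
Denominator: (j421)^2 + 103(j421) + 300 = -176941 + j43363
|N| = √(10² + 0²) ≈ 10, ∠N ≈ 0.00°
|D| = √(176941² + 43363²) ≈ 1.8218e+05, ∠D ≈ 166.23°
|G| = 10 / 1.8218e+05 ≈ 5.4891e-05
Gain = 20 log₁₀(5.4891e-05) ≈ -85.21 dB
∠G = 0.00° − 166.23° = -166.23°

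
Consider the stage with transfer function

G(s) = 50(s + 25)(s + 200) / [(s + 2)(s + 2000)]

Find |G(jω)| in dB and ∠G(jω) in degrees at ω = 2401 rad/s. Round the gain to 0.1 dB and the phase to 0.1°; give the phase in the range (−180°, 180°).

31.7 dB, 34.5°

At s = jω = j2401:
zero (s+25): 25 + j2401 → |·| = √(25²+2401²) = √5765426 ≈ 2401.1, ∠ = arctan(2401/25) ≈ 89.40°
zero (s+200): 200 + j2401 → |·| = √(200²+2401²) = √5804801 ≈ 2409.3, ∠ = arctan(2401/200) ≈ 85.24°
pole (s+2): 2 + j2401 → |·| = √(2²+2401²) = √5764805 ≈ 2401, ∠ = arctan(2401/2) ≈ 89.95°
pole (s+2000): 2000 + j2401 → |·| = √(2000²+2401²) = √9764801 ≈ 3124.9, ∠ = arctan(2401/2000) ≈ 50.21°
|G| = 50 · 5.785e+06 / 7.5029e+06 ≈ 38.552
Gain = 20 log₁₀(38.552) ≈ 31.72 dB
∠G = 174.64° − 140.16° = 34.48°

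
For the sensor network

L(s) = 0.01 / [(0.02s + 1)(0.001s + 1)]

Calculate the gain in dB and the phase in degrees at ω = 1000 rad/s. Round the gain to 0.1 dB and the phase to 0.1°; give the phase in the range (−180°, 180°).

At ω = 1000 rad/s:
pole (1 + j1000·0.02) = 1 + j20 → |·| ≈ 20.025, ∠ ≈ 87.14°
pole (1 + j1000·0.001) = 1 + j1 → |·| ≈ 1.4142, ∠ ≈ 45.00°
|L| = 0.01 · 1 / (20.025 · 1.4142) ≈ 0.00035312
Gain = 20 log₁₀(0.00035312) ≈ -69.04 dB
∠L = (0°) − (87.14° + 45.00°) = -132.14°

-69.0 dB, -132.1°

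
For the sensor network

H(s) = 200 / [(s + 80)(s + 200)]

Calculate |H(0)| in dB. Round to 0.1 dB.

-38.1 dB

H(0) = 200 / (80·200) = 0.0125
20 log₁₀(0.0125) ≈ -38.06 dB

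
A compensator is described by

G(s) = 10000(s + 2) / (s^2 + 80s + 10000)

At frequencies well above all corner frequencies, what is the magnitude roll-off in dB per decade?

Each pole contributes −20 dB/decade at high frequency; each zero contributes +20 dB/decade.
Net: 1 zero(s) − 2 pole(s) → -20 dB/decade.

-20 dB/decade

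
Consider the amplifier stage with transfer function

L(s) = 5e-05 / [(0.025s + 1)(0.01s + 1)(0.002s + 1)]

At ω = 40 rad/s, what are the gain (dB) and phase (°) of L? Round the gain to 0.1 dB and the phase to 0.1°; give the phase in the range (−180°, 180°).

-89.7 dB, -71.4°

At ω = 40 rad/s:
pole (1 + j40·0.025) = 1 + j1 → |·| ≈ 1.4142, ∠ ≈ 45.00°
pole (1 + j40·0.01) = 1 + j0.4 → |·| ≈ 1.077, ∠ ≈ 21.80°
pole (1 + j40·0.002) = 1 + j0.08 → |·| ≈ 1.0032, ∠ ≈ 4.57°
|L| = 5e-05 · 1 / (1.4142 · 1.077 · 1.0032) ≈ 3.2723e-05
Gain = 20 log₁₀(3.2723e-05) ≈ -89.70 dB
∠L = (0°) − (45.00° + 21.80° + 4.57°) = -71.37°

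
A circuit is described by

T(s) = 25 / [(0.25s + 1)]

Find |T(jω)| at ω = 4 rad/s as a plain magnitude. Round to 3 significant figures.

17.7

At ω = 4 rad/s:
pole (1 + j4·0.25) = 1 + j1 → |·| ≈ 1.4142, ∠ ≈ 45.00°
|T| = 25 · 1 / (1.4142) ≈ 17.678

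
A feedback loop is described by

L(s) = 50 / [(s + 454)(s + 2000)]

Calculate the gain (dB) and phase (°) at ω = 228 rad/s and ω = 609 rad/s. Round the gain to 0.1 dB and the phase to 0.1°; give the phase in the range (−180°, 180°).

ω = 228: -86.2 dB, -33.2°; ω = 609: -90.0 dB, -70.2°

At s = jω = j228:
pole (s+454): 454 + j228 → |·| = √(454²+228²) = √258100 ≈ 508.04, ∠ = arctan(228/454) ≈ 26.67°
pole (s+2000): 2000 + j228 → |·| = √(2000²+228²) = √4051984 ≈ 2013, ∠ = arctan(228/2000) ≈ 6.50°
|L| = 50 / 1.0227e+06 ≈ 4.889e-05
Gain = 20 log₁₀(4.889e-05) ≈ -86.22 dB
∠L = 0.00° − 33.17° = -33.17°

At s = jω = j609:
pole (s+454): 454 + j609 → |·| = √(454²+609²) = √576997 ≈ 759.6, ∠ = arctan(609/454) ≈ 53.30°
pole (s+2000): 2000 + j609 → |·| = √(2000²+609²) = √4370881 ≈ 2090.7, ∠ = arctan(609/2000) ≈ 16.94°
|L| = 50 / 1.5881e+06 ≈ 3.1484e-05
Gain = 20 log₁₀(3.1484e-05) ≈ -90.04 dB
∠L = 0.00° − 70.24° = -70.24°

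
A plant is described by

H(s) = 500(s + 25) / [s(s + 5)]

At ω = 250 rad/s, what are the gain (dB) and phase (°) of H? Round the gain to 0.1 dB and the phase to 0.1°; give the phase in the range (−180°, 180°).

At s = jω = j250:
zero (s+25): 25 + j250 → |·| = √(25²+250²) = √63125 ≈ 251.25, ∠ = arctan(250/25) ≈ 84.29°
pole (s+5): 5 + j250 → |·| = √(5²+250²) = √62525 ≈ 250.05, ∠ = arctan(250/5) ≈ 88.85°
pole at origin: |s| = 250, ∠ = 90.00° (in denominator)
|H| = 500 · 251.25 / 62512 ≈ 2.0096
Gain = 20 log₁₀(2.0096) ≈ 6.06 dB
∠H = 84.29° − 178.85° = -94.56°

6.1 dB, -94.6°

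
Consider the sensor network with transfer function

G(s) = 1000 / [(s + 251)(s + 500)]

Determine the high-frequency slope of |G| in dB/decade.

Each pole contributes −20 dB/decade at high frequency; each zero contributes +20 dB/decade.
Net: 0 zero(s) − 2 pole(s) → -40 dB/decade.

-40 dB/decade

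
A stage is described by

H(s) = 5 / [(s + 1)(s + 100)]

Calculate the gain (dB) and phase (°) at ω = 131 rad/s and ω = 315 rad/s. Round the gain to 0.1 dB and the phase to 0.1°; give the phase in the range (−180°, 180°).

At s = jω = j131:
pole (s+1): 1 + j131 → |·| = √(1²+131²) = √17162 ≈ 131, ∠ = arctan(131/1) ≈ 89.56°
pole (s+100): 100 + j131 → |·| = √(100²+131²) = √27161 ≈ 164.81, ∠ = arctan(131/100) ≈ 52.64°
|H| = 5 / 21590 ≈ 0.00023159
Gain = 20 log₁₀(0.00023159) ≈ -72.71 dB
∠H = 0.00° − 142.20° = -142.20°

At s = jω = j315:
pole (s+1): 1 + j315 → |·| = √(1²+315²) = √99226 ≈ 315, ∠ = arctan(315/1) ≈ 89.82°
pole (s+100): 100 + j315 → |·| = √(100²+315²) = √109225 ≈ 330.49, ∠ = arctan(315/100) ≈ 72.39°
|H| = 5 / 1.041e+05 ≈ 4.8031e-05
Gain = 20 log₁₀(4.8031e-05) ≈ -86.37 dB
∠H = 0.00° − 162.21° = -162.21°

ω = 131: -72.7 dB, -142.2°; ω = 315: -86.4 dB, -162.2°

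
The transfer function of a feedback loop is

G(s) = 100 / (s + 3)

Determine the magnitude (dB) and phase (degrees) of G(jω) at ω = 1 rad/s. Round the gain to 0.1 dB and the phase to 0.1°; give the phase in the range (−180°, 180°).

30.0 dB, -18.4°

At s = jω = j1:
pole (s+3): 3 + j1 → |·| = √(3²+1²) = √10 ≈ 3.1623, ∠ = arctan(1/3) ≈ 18.43°
|G| = 100 / 3.1623 ≈ 31.623
Gain = 20 log₁₀(31.623) ≈ 30.00 dB
∠G = 0.00° − 18.43° = -18.43°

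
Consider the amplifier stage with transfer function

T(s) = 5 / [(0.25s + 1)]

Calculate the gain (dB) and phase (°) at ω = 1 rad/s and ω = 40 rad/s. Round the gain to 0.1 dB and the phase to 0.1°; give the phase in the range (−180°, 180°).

At ω = 1 rad/s:
pole (1 + j1·0.25) = 1 + j0.25 → |·| ≈ 1.0308, ∠ ≈ 14.04°
|T| = 5 · 1 / (1.0308) ≈ 4.8506
Gain = 20 log₁₀(4.8506) ≈ 13.72 dB
∠T = (0°) − (14.04°) = -14.04°

At ω = 40 rad/s:
pole (1 + j40·0.25) = 1 + j10 → |·| ≈ 10.05, ∠ ≈ 84.29°
|T| = 5 · 1 / (10.05) ≈ 0.49751
Gain = 20 log₁₀(0.49751) ≈ -6.06 dB
∠T = (0°) − (84.29°) = -84.29°

ω = 1: 13.7 dB, -14.0°; ω = 40: -6.1 dB, -84.3°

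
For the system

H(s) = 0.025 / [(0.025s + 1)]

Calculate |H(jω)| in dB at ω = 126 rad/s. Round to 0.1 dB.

At ω = 126 rad/s:
pole (1 + j126·0.025) = 1 + j3.15 → |·| ≈ 3.3049, ∠ ≈ 72.39°
|H| = 0.025 · 1 / (3.3049) ≈ 0.0075645
Gain = 20 log₁₀(0.0075645) ≈ -42.42 dB

-42.4 dB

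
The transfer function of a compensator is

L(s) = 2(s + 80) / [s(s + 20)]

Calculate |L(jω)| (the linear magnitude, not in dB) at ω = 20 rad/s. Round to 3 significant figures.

At s = jω = j20:
zero (s+80): 80 + j20 → |·| = √(80²+20²) = √6800 ≈ 82.462, ∠ = arctan(20/80) ≈ 14.04°
pole (s+20): 20 + j20 → |·| = √(20²+20²) = √800 ≈ 28.284, ∠ = arctan(20/20) ≈ 45.00°
pole at origin: |s| = 20, ∠ = 90.00° (in denominator)
|L| = 2 · 82.462 / 565.68 ≈ 0.29155

0.292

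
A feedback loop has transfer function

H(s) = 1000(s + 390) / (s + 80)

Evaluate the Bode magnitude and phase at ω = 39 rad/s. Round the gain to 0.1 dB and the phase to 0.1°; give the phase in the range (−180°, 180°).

At s = jω = j39:
zero (s+390): 390 + j39 → |·| = √(390²+39²) = √153621 ≈ 391.95, ∠ = arctan(39/390) ≈ 5.71°
pole (s+80): 80 + j39 → |·| = √(80²+39²) = √7921 ≈ 89, ∠ = arctan(39/80) ≈ 25.99°
|H| = 1000 · 391.95 / 89 ≈ 4403.9
Gain = 20 log₁₀(4403.9) ≈ 72.88 dB
∠H = 5.71° − 25.99° = -20.28°

72.9 dB, -20.3°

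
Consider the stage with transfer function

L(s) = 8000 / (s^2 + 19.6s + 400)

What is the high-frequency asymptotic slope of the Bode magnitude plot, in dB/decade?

Each pole contributes −20 dB/decade at high frequency; each zero contributes +20 dB/decade.
Net: 0 zero(s) − 2 pole(s) → -40 dB/decade.

-40 dB/decade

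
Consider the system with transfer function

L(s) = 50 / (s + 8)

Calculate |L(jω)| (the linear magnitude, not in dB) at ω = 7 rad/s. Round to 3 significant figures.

At s = jω = j7:
pole (s+8): 8 + j7 → |·| = √(8²+7²) = √113 ≈ 10.63, ∠ = arctan(7/8) ≈ 41.19°
|L| = 50 / 10.63 ≈ 4.7037

4.70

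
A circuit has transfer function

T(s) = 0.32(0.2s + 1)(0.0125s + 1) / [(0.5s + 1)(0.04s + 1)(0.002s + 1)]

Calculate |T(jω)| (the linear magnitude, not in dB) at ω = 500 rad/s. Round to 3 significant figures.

At ω = 500 rad/s:
zero (1 + j500·0.2) = 1 + j100 → |·| ≈ 100, ∠ ≈ 89.43°
zero (1 + j500·0.0125) = 1 + j6.25 → |·| ≈ 6.3295, ∠ ≈ 80.91°
pole (1 + j500·0.5) = 1 + j250 → |·| ≈ 250, ∠ ≈ 89.77°
pole (1 + j500·0.04) = 1 + j20 → |·| ≈ 20.025, ∠ ≈ 87.14°
pole (1 + j500·0.002) = 1 + j1 → |·| ≈ 1.4142, ∠ ≈ 45.00°
|T| = 0.32 · 100 · 6.3295 / (250 · 20.025 · 1.4142) ≈ 0.028609

0.0286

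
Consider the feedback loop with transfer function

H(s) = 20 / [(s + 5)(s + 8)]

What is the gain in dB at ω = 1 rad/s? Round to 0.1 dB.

At s = jω = j1:
pole (s+5): 5 + j1 → |·| = √(5²+1²) = √26 ≈ 5.099, ∠ = arctan(1/5) ≈ 11.31°
pole (s+8): 8 + j1 → |·| = √(8²+1²) = √65 ≈ 8.0623, ∠ = arctan(1/8) ≈ 7.13°
|H| = 20 / 41.11 ≈ 0.4865
Gain = 20 log₁₀(0.4865) ≈ -6.26 dB

-6.3 dB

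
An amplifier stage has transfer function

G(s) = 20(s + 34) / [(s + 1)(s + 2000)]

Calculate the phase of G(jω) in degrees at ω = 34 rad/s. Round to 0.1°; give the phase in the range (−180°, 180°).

-44.3°

At s = jω = j34:
zero (s+34): 34 + j34 → |·| = √(34²+34²) = √2312 ≈ 48.083, ∠ = arctan(34/34) ≈ 45.00°
pole (s+1): 1 + j34 → |·| = √(1²+34²) = √1157 ≈ 34.015, ∠ = arctan(34/1) ≈ 88.32°
pole (s+2000): 2000 + j34 → |·| = √(2000²+34²) = √4001156 ≈ 2000.3, ∠ = arctan(34/2000) ≈ 0.97°
∠G = 45.00° − 89.29° = -44.29°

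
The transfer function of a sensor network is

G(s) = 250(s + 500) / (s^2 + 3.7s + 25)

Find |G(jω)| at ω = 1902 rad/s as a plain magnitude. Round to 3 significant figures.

At s = jω = j1902:
zero (s+500): 500 + j1902 → |·| = √(500²+1902²) = √3867604 ≈ 1966.6, ∠ = arctan(1902/500) ≈ 75.27°
quadratic: (j1902)² + 3.7·j1902 + 25 = -3617579 + j7037.4 → |·| ≈ 3.6176e+06, ∠ ≈ 179.89°
|G| = 250 · 1966.6 / 3.6176e+06 ≈ 0.13591

0.136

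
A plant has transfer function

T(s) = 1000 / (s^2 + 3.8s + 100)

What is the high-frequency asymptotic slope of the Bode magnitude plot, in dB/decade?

Each pole contributes −20 dB/decade at high frequency; each zero contributes +20 dB/decade.
Net: 0 zero(s) − 2 pole(s) → -40 dB/decade.

-40 dB/decade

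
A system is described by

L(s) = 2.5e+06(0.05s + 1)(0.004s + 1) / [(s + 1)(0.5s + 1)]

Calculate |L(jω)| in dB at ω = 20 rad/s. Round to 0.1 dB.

84.9 dB

At ω = 20 rad/s:
zero (1 + j20·0.05) = 1 + j1 → |·| ≈ 1.4142, ∠ ≈ 45.00°
zero (1 + j20·0.004) = 1 + j0.08 → |·| ≈ 1.0032, ∠ ≈ 4.57°
pole (1 + j20·1) = 1 + j20 → |·| ≈ 20.025, ∠ ≈ 87.14°
pole (1 + j20·0.5) = 1 + j10 → |·| ≈ 10.05, ∠ ≈ 84.29°
|L| = 2.5e+06 · 1.4142 · 1.0032 / (20.025 · 10.05) ≈ 17624
Gain = 20 log₁₀(17624) ≈ 84.92 dB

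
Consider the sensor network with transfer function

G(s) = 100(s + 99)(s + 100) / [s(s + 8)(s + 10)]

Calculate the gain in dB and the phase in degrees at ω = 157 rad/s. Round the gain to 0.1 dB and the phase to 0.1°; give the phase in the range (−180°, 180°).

-1.0 dB, -148.2°

At s = jω = j157:
zero (s+99): 99 + j157 → |·| = √(99²+157²) = √34450 ≈ 185.61, ∠ = arctan(157/99) ≈ 57.77°
zero (s+100): 100 + j157 → |·| = √(100²+157²) = √34649 ≈ 186.14, ∠ = arctan(157/100) ≈ 57.51°
pole (s+8): 8 + j157 → |·| = √(8²+157²) = √24713 ≈ 157.2, ∠ = arctan(157/8) ≈ 87.08°
pole (s+10): 10 + j157 → |·| = √(10²+157²) = √24749 ≈ 157.32, ∠ = arctan(157/10) ≈ 86.36°
pole at origin: |s| = 157, ∠ = 90.00° (in denominator)
|G| = 100 · 34549 / 3.8827e+06 ≈ 0.88982
Gain = 20 log₁₀(0.88982) ≈ -1.01 dB
∠G = 115.28° − 263.44° = -148.16°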